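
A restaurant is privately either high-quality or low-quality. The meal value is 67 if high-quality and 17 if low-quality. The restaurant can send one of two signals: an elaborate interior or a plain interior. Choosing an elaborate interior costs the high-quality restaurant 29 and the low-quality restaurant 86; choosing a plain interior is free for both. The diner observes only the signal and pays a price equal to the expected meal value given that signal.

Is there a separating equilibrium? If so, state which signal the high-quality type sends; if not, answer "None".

Try high-quality → elaborate interior, low-quality → plain interior:
  Under separation the diner infers type exactly: elaborate interior → high-quality (pays 67), plain interior → low-quality (pays 17).
  High-quality: elaborate interior gives 67 − 29 = 38; plain interior gives 17 − 0 = 17. No deviation. ✓
  Low-quality: plain interior gives 17 − 0 = 17; elaborate interior gives 67 − 86 = -19. No deviation. ✓
Both hold — the high-quality type sends elaborate interior.

elaborate interior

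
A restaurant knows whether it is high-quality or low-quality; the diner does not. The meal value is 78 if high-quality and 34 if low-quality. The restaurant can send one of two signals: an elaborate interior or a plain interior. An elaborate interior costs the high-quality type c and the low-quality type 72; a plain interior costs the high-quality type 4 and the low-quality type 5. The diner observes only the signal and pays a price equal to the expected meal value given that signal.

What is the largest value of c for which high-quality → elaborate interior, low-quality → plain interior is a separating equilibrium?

48

Under separation: elaborate interior → high-quality (pays 78); plain interior → low-quality (pays 34).
Low-quality: 34 − 5 = 29 ≥ 78 − 72 = 6. Holds regardless of c. ✓
High-quality: 78 − c ≥ 34 − 4, so c ≤ 78 − 30 = 48.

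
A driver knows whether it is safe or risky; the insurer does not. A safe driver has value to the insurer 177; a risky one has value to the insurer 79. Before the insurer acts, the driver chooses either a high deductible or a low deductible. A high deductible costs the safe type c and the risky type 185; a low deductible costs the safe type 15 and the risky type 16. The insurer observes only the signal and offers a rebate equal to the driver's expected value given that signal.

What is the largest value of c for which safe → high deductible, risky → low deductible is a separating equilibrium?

Under separation: high deductible → safe (pays 177); low deductible → risky (pays 79).
Risky: 79 − 16 = 63 ≥ 177 − 185 = -8. Holds regardless of c. ✓
Safe: 177 − c ≥ 79 − 15, so c ≤ 177 − 64 = 113.

113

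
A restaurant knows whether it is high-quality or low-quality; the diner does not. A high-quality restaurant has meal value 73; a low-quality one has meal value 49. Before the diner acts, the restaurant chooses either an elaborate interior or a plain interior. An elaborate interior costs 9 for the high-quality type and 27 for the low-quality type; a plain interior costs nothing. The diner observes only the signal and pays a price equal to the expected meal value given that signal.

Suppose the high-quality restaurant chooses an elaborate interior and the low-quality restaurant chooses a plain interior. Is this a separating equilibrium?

Under separation the diner infers type exactly: elaborate interior → high-quality (pays 73), plain interior → low-quality (pays 49).
High-quality: elaborate interior gives 73 − 9 = 64; plain interior gives 49 − 0 = 49. No deviation. ✓
Low-quality: plain interior gives 49 − 0 = 49; elaborate interior gives 73 − 27 = 46. No deviation. ✓
Both incentive constraints hold.

Yes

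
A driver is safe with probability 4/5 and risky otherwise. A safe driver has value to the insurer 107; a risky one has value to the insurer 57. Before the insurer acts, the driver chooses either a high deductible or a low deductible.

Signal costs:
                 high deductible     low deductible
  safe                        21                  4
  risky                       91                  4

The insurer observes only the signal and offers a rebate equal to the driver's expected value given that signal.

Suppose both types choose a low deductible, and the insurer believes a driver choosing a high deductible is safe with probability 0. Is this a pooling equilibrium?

On the equilibrium path (low deductible) the insurer holds the prior 4/5 and pays 4/5·107 + 1/5·57 = 97. Off-path (high deductible) belief 0 gives 0·107 + 1·57 = 57.
Safe: low deductible gives 97 − 4 = 93; high deductible gives 57 − 21 = 36. Stays. ✓
Risky: low deductible gives 97 − 4 = 93; high deductible gives 57 − 91 = -34. Stays. ✓
Beliefs are Bayes-consistent on-path and both types best-respond.

Yes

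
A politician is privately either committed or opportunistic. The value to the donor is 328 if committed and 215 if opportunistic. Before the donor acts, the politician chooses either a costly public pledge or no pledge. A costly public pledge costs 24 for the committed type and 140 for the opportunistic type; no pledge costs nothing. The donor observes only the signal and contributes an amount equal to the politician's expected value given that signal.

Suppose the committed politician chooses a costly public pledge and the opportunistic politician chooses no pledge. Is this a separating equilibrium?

Yes

If types separate, pledge earns payment 328 and no pledge earns 215.
Committed: pledge gives 328 − 24 = 304; no pledge gives 215 − 0 = 215. No deviation. ✓
Opportunistic: no pledge gives 215 − 0 = 215; pledge gives 328 − 140 = 188. No deviation. ✓
Neither type gains from mimicking the other.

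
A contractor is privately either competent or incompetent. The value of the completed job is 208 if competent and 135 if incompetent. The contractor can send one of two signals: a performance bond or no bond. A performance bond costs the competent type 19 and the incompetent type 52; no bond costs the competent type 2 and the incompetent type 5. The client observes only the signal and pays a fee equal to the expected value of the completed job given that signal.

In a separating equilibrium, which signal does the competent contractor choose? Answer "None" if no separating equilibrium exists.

Try competent → bond, incompetent → no bond:
  Under separation the client infers type exactly: bond → competent (pays 208), no bond → incompetent (pays 135).
  Competent: bond gives 208 − 19 = 189; no bond gives 135 − 2 = 133. No deviation. ✓
  Incompetent: no bond gives 135 − 5 = 130; bond gives 208 − 52 = 156. Would deviate. ✗
Try competent → no bond, incompetent → bond:
  Under separation the client infers type exactly: no bond → competent (pays 208), bond → incompetent (pays 135).
  Competent: no bond gives 208 − 2 = 206; bond gives 135 − 19 = 116. No deviation. ✓
  Incompetent: bond gives 135 − 52 = 83; no bond gives 208 − 5 = 203. Would deviate. ✗
Neither assignment is incentive-compatible.

None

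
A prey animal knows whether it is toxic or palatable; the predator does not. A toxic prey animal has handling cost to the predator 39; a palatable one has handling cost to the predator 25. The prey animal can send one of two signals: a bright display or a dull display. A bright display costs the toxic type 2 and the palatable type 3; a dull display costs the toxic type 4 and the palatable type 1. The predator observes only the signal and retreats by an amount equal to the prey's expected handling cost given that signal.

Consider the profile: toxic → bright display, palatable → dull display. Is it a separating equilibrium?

No

If types separate, bright display earns payment 39 and dull display earns 25.
Toxic: bright display gives 39 − 2 = 37; dull display gives 25 − 4 = 21. No deviation. ✓
Palatable: dull display gives 25 − 1 = 24; bright display gives 39 − 3 = 36. Would deviate. ✗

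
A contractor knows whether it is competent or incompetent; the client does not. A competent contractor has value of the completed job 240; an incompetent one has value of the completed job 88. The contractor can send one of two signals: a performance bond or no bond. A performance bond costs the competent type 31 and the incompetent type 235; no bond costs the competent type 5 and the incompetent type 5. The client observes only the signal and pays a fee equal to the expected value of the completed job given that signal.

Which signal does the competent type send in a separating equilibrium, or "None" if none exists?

bond

Try competent → bond, incompetent → no bond:
  If types separate, bond earns payment 240 and no bond earns 88.
  Competent: bond gives 240 − 31 = 209; no bond gives 88 − 5 = 83. No deviation. ✓
  Incompetent: no bond gives 88 − 5 = 83; bond gives 240 − 235 = 5. No deviation. ✓
Both hold — the competent type sends bond.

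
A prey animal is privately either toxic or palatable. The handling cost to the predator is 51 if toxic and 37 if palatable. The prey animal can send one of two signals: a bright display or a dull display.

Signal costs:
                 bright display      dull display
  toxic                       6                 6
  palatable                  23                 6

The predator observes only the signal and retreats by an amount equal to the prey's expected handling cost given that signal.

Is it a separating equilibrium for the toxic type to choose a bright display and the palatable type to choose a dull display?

If types separate, bright display earns payment 51 and dull display earns 37.
Toxic: bright display gives 51 − 6 = 45; dull display gives 37 − 6 = 31. No deviation. ✓
Palatable: dull display gives 37 − 6 = 31; bright display gives 51 − 23 = 28. No deviation. ✓
Neither type gains from mimicking the other.

Yes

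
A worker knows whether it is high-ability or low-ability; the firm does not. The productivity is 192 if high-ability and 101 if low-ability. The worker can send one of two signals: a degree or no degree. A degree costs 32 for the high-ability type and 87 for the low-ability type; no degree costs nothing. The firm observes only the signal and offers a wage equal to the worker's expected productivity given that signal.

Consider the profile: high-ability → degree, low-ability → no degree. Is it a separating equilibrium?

No

If types separate, degree earns payment 192 and no degree earns 101.
High-ability: degree gives 192 − 32 = 160; no degree gives 101 − 0 = 101. No deviation. ✓
Low-ability: no degree gives 101 − 0 = 101; degree gives 192 − 87 = 105. Would deviate. ✗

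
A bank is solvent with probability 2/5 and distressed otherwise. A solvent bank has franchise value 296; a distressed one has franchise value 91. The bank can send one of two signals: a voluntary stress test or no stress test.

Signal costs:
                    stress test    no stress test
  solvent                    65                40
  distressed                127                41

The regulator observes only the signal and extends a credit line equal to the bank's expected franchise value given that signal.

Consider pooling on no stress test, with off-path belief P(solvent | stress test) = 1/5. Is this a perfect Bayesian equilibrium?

At the pooled signal (no stress test) the regulator holds the prior 2/5 and pays 2/5·296 + 3/5·91 = 173. Off-path (stress test) belief 1/5 gives 1/5·296 + 4/5·91 = 132.
Solvent: no stress test gives 173 − 40 = 133; stress test gives 132 − 65 = 67. Stays. ✓
Distressed: no stress test gives 173 − 41 = 132; stress test gives 132 − 127 = 5. Stays. ✓

Yes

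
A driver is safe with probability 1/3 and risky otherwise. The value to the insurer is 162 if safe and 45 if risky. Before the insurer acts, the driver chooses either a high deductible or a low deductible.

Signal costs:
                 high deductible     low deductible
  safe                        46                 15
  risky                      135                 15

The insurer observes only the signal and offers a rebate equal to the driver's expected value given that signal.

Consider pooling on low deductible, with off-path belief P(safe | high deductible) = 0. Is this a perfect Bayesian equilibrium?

Yes

At the pooled signal (low deductible) the insurer holds the prior 1/3 and pays 1/3·162 + 2/3·45 = 84. Off-path (high deductible) belief 0 gives 0·162 + 1·45 = 45.
Safe: low deductible gives 84 − 15 = 69; high deductible gives 45 − 46 = -1. Stays. ✓
Risky: low deductible gives 84 − 15 = 69; high deductible gives 45 − 135 = -90. Stays. ✓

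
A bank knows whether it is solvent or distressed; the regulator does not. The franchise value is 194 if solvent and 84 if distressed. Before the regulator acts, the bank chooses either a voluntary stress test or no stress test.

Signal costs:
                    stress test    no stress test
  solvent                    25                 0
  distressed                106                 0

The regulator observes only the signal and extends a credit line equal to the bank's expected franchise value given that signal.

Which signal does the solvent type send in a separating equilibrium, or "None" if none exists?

Try solvent → stress test, distressed → no stress test:
  If types separate, stress test earns payment 194 and no stress test earns 84.
  Solvent: stress test gives 194 − 25 = 169; no stress test gives 84 − 0 = 84. No deviation. ✓
  Distressed: no stress test gives 84 − 0 = 84; stress test gives 194 − 106 = 88. Would deviate. ✗
Try solvent → no stress test, distressed → stress test:
  If types separate, no stress test earns payment 194 and stress test earns 84.
  Solvent: no stress test gives 194 − 0 = 194; stress test gives 84 − 25 = 59. No deviation. ✓
  Distressed: stress test gives 84 − 106 = -22; no stress test gives 194 − 0 = 194. Would deviate. ✗
Neither assignment is incentive-compatible.

None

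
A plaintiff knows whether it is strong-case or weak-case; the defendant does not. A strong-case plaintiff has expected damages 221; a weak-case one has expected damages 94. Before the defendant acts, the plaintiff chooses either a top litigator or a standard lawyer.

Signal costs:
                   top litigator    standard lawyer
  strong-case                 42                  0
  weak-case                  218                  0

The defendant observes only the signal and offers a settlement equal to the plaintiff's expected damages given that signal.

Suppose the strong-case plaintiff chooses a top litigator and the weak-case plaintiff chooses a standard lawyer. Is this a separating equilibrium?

Yes

Under separation the defendant infers type exactly: top litigator → strong-case (pays 221), standard lawyer → weak-case (pays 94).
Strong-case: top litigator gives 221 − 42 = 179; standard lawyer gives 94 − 0 = 94. No deviation. ✓
Weak-case: standard lawyer gives 94 − 0 = 94; top litigator gives 221 − 218 = 3. No deviation. ✓
Both incentive constraints hold.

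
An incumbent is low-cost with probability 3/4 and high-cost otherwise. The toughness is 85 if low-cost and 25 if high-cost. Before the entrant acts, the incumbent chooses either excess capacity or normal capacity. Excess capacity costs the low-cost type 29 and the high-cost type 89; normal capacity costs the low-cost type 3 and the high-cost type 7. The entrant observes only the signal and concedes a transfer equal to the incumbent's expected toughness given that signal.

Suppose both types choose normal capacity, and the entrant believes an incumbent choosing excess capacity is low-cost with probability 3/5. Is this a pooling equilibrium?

At the pooled signal (normal capacity) the entrant holds the prior 3/4 and pays 3/4·85 + 1/4·25 = 70. Off-path (excess capacity) belief 3/5 gives 3/5·85 + 2/5·25 = 61.
Low-cost: normal capacity gives 70 − 3 = 67; excess capacity gives 61 − 29 = 32. Stays. ✓
High-cost: normal capacity gives 70 − 7 = 63; excess capacity gives 61 − 89 = -28. Stays. ✓

Yes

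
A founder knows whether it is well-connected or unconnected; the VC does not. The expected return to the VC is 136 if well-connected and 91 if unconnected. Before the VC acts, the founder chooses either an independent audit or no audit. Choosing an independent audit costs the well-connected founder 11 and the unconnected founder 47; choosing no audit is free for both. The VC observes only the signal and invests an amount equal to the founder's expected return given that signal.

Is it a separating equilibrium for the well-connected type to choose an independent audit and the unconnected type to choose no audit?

If types separate, audit earns payment 136 and no audit earns 91.
Well-connected: audit gives 136 − 11 = 125; no audit gives 91 − 0 = 91. No deviation. ✓
Unconnected: no audit gives 91 − 0 = 91; audit gives 136 − 47 = 89. No deviation. ✓
Neither type gains from mimicking the other.

Yes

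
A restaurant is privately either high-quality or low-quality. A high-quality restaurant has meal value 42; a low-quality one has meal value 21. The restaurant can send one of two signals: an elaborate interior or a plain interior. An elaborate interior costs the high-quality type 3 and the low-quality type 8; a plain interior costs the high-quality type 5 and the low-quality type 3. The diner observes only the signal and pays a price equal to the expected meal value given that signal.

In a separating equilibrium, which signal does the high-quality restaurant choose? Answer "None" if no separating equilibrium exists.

None

Try high-quality → elaborate interior, low-quality → plain interior:
  If types separate, elaborate interior earns payment 42 and plain interior earns 21.
  High-quality: elaborate interior gives 42 − 3 = 39; plain interior gives 21 − 5 = 16. No deviation. ✓
  Low-quality: plain interior gives 21 − 3 = 18; elaborate interior gives 42 − 8 = 34. Would deviate. ✗
Try high-quality → plain interior, low-quality → elaborate interior:
  If types separate, plain interior earns payment 42 and elaborate interior earns 21.
  High-quality: plain interior gives 42 − 5 = 37; elaborate interior gives 21 − 3 = 18. No deviation. ✓
  Low-quality: elaborate interior gives 21 − 8 = 13; plain interior gives 42 − 3 = 39. Would deviate. ✗
Neither assignment is incentive-compatible.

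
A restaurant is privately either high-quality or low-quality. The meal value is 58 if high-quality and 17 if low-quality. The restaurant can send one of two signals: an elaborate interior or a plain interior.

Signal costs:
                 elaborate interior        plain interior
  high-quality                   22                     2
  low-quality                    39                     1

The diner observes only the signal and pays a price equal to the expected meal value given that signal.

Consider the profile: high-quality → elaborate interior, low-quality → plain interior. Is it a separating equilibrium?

If types separate, elaborate interior earns payment 58 and plain interior earns 17.
High-quality: elaborate interior gives 58 − 22 = 36; plain interior gives 17 − 2 = 15. No deviation. ✓
Low-quality: plain interior gives 17 − 1 = 16; elaborate interior gives 58 − 39 = 19. Would deviate. ✗

No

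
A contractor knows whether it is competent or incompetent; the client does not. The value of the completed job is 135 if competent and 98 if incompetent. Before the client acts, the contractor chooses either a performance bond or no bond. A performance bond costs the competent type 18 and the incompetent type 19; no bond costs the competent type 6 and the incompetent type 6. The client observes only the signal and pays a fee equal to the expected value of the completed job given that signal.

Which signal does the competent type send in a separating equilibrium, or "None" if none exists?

None

Try competent → bond, incompetent → no bond:
  Under separation the client infers type exactly: bond → competent (pays 135), no bond → incompetent (pays 98).
  Competent: bond gives 135 − 18 = 117; no bond gives 98 − 6 = 92. No deviation. ✓
  Incompetent: no bond gives 98 − 6 = 92; bond gives 135 − 19 = 116. Would deviate. ✗
Try competent → no bond, incompetent → bond:
  Under separation the client infers type exactly: no bond → competent (pays 135), bond → incompetent (pays 98).
  Competent: no bond gives 135 − 6 = 129; bond gives 98 − 18 = 80. No deviation. ✓
  Incompetent: bond gives 98 − 19 = 79; no bond gives 135 − 6 = 129. Would deviate. ✗
Neither assignment is incentive-compatible.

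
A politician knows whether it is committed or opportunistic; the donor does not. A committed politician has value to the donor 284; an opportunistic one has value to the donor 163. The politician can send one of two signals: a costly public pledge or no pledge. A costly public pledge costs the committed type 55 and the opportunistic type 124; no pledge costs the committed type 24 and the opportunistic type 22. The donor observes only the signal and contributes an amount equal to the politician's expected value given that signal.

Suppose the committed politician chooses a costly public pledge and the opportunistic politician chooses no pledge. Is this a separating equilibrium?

No

If types separate, pledge earns payment 284 and no pledge earns 163.
Committed: pledge gives 284 − 55 = 229; no pledge gives 163 − 24 = 139. No deviation. ✓
Opportunistic: no pledge gives 163 − 22 = 141; pledge gives 284 − 124 = 160. Would deviate. ✗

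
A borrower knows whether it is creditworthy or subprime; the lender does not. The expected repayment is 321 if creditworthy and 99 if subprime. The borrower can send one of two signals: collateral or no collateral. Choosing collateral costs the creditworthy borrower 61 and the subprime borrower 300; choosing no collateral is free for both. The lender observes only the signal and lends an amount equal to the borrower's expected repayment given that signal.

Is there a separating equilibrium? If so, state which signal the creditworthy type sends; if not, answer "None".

Try creditworthy → collateral, subprime → no collateral:
  If types separate, collateral earns payment 321 and no collateral earns 99.
  Creditworthy: collateral gives 321 − 61 = 260; no collateral gives 99 − 0 = 99. No deviation. ✓
  Subprime: no collateral gives 99 − 0 = 99; collateral gives 321 − 300 = 21. No deviation. ✓
Both hold — the creditworthy type sends collateral.

collateral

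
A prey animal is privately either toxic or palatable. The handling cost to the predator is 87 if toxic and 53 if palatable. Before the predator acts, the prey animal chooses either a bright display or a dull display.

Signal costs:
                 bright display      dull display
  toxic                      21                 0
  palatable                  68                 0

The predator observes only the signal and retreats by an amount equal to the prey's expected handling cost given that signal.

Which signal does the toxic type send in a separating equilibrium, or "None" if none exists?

Try toxic → bright display, palatable → dull display:
  If types separate, bright display earns payment 87 and dull display earns 53.
  Toxic: bright display gives 87 − 21 = 66; dull display gives 53 − 0 = 53. No deviation. ✓
  Palatable: dull display gives 53 − 0 = 53; bright display gives 87 − 68 = 19. No deviation. ✓
Both hold — the toxic type sends bright display.

bright display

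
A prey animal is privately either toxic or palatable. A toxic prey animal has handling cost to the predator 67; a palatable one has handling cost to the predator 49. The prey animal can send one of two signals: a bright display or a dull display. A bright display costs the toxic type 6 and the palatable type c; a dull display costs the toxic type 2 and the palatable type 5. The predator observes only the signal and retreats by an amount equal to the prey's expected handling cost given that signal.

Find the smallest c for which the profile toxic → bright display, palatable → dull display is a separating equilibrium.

23

Under separation: bright display → toxic (pays 67); dull display → palatable (pays 49).
Toxic: 67 − 6 = 61 ≥ 49 − 2 = 47. Holds regardless of c. ✓
Palatable: 49 − 5 ≥ 67 − c, so c ≥ 67 − 44 = 23.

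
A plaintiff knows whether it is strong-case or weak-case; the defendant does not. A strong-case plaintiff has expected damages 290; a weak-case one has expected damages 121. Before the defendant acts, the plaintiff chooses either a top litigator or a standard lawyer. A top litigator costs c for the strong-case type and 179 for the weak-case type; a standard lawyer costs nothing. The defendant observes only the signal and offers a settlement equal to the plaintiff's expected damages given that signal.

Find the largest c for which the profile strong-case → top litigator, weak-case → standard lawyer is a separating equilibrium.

Under separation: top litigator → strong-case (pays 290); standard lawyer → weak-case (pays 121).
Weak-case: 121 − 0 = 121 ≥ 290 − 179 = 111. Holds regardless of c. ✓
Strong-case: 290 − c ≥ 121 − 0, so c ≤ 290 − 121 = 169.

169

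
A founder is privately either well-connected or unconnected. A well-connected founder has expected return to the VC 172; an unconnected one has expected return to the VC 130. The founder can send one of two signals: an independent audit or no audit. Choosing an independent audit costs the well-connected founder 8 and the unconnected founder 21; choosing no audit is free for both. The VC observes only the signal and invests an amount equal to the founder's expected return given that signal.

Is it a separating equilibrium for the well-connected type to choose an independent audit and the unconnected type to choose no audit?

If types separate, audit earns payment 172 and no audit earns 130.
Well-connected: audit gives 172 − 8 = 164; no audit gives 130 − 0 = 130. No deviation. ✓
Unconnected: no audit gives 130 − 0 = 130; audit gives 172 − 21 = 151. Would deviate. ✗

No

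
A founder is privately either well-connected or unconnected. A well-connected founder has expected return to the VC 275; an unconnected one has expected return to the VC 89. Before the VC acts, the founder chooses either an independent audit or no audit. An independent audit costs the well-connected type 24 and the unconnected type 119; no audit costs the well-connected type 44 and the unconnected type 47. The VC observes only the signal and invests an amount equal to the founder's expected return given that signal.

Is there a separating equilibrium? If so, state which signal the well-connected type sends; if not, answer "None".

None

Try well-connected → audit, unconnected → no audit:
  If types separate, audit earns payment 275 and no audit earns 89.
  Well-connected: audit gives 275 − 24 = 251; no audit gives 89 − 44 = 45. No deviation. ✓
  Unconnected: no audit gives 89 − 47 = 42; audit gives 275 − 119 = 156. Would deviate. ✗
Try well-connected → no audit, unconnected → audit:
  If types separate, no audit earns payment 275 and audit earns 89.
  Well-connected: no audit gives 275 − 44 = 231; audit gives 89 − 24 = 65. No deviation. ✓
  Unconnected: audit gives 89 − 119 = -30; no audit gives 275 − 47 = 228. Would deviate. ✗
Neither assignment is incentive-compatible.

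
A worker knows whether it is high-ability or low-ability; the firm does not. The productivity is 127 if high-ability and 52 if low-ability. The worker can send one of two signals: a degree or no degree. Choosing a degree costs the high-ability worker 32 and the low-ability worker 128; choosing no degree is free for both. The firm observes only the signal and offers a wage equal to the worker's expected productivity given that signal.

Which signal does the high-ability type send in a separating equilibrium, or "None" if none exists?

degree

Try high-ability → degree, low-ability → no degree:
  Under separation the firm infers type exactly: degree → high-ability (pays 127), no degree → low-ability (pays 52).
  High-ability: degree gives 127 − 32 = 95; no degree gives 52 − 0 = 52. No deviation. ✓
  Low-ability: no degree gives 52 − 0 = 52; degree gives 127 − 128 = -1. No deviation. ✓
Both hold — the high-ability type sends degree.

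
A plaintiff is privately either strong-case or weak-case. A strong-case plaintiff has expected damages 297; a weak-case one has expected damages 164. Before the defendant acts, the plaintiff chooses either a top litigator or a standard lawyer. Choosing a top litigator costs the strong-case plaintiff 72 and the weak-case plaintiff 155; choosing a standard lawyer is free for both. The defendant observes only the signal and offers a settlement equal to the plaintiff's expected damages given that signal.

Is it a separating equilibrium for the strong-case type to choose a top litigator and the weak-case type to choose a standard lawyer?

Yes

Under separation the defendant infers type exactly: top litigator → strong-case (pays 297), standard lawyer → weak-case (pays 164).
Strong-case: top litigator gives 297 − 72 = 225; standard lawyer gives 164 − 0 = 164. No deviation. ✓
Weak-case: standard lawyer gives 164 − 0 = 164; top litigator gives 297 − 155 = 142. No deviation. ✓
Both incentive constraints hold.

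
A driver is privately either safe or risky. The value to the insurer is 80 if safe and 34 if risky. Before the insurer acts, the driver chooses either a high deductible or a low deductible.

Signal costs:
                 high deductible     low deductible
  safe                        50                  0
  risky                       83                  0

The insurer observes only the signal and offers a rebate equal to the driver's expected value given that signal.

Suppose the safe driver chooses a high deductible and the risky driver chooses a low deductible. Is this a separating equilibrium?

Under separation the insurer infers type exactly: high deductible → safe (pays 80), low deductible → risky (pays 34).
Safe: high deductible gives 80 − 50 = 30; low deductible gives 34 − 0 = 34. Would deviate. ✗
Risky: low deductible gives 34 − 0 = 34; high deductible gives 80 − 83 = -3. No deviation. ✓

No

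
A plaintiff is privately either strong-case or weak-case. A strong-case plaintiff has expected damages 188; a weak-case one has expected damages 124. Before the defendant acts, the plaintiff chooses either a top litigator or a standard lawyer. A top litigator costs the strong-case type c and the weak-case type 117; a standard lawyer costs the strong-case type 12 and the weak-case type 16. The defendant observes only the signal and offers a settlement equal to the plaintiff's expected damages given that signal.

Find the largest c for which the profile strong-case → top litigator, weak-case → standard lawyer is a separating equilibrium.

76

Under separation: top litigator → strong-case (pays 188); standard lawyer → weak-case (pays 124).
Weak-case: 124 − 16 = 108 ≥ 188 − 117 = 71. Holds regardless of c. ✓
Strong-case: 188 − c ≥ 124 − 12, so c ≤ 188 − 112 = 76.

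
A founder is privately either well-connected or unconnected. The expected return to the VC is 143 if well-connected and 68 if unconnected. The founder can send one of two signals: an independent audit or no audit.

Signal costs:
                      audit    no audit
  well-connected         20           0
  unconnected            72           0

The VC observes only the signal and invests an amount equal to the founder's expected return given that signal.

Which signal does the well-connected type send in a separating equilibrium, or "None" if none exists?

Try well-connected → audit, unconnected → no audit:
  If types separate, audit earns payment 143 and no audit earns 68.
  Well-connected: audit gives 143 − 20 = 123; no audit gives 68 − 0 = 68. No deviation. ✓
  Unconnected: no audit gives 68 − 0 = 68; audit gives 143 − 72 = 71. Would deviate. ✗
Try well-connected → no audit, unconnected → audit:
  If types separate, no audit earns payment 143 and audit earns 68.
  Well-connected: no audit gives 143 − 0 = 143; audit gives 68 − 20 = 48. No deviation. ✓
  Unconnected: audit gives 68 − 72 = -4; no audit gives 143 − 0 = 143. Would deviate. ✗
Neither assignment is incentive-compatible.

None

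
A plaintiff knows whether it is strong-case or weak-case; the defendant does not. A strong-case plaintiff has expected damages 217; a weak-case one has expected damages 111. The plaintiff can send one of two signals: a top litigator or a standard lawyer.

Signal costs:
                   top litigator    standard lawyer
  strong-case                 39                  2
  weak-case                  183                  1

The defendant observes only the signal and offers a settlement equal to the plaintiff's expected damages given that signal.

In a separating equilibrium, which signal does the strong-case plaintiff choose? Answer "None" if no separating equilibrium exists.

top litigator

Try strong-case → top litigator, weak-case → standard lawyer:
  Under separation the defendant infers type exactly: top litigator → strong-case (pays 217), standard lawyer → weak-case (pays 111).
  Strong-case: top litigator gives 217 − 39 = 178; standard lawyer gives 111 − 2 = 109. No deviation. ✓
  Weak-case: standard lawyer gives 111 − 1 = 110; top litigator gives 217 − 183 = 34. No deviation. ✓
Both hold — the strong-case type sends top litigator.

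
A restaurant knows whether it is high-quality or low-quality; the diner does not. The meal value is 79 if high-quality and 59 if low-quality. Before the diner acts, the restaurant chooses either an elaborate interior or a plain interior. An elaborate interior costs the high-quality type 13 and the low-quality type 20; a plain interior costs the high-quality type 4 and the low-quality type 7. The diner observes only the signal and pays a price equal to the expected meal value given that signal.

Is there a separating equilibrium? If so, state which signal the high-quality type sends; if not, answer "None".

Try high-quality → elaborate interior, low-quality → plain interior:
  If types separate, elaborate interior earns payment 79 and plain interior earns 59.
  High-quality: elaborate interior gives 79 − 13 = 66; plain interior gives 59 − 4 = 55. No deviation. ✓
  Low-quality: plain interior gives 59 − 7 = 52; elaborate interior gives 79 − 20 = 59. Would deviate. ✗
Try high-quality → plain interior, low-quality → elaborate interior:
  If types separate, plain interior earns payment 79 and elaborate interior earns 59.
  High-quality: plain interior gives 79 − 4 = 75; elaborate interior gives 59 − 13 = 46. No deviation. ✓
  Low-quality: elaborate interior gives 59 − 20 = 39; plain interior gives 79 − 7 = 72. Would deviate. ✗
Neither assignment is incentive-compatible.

None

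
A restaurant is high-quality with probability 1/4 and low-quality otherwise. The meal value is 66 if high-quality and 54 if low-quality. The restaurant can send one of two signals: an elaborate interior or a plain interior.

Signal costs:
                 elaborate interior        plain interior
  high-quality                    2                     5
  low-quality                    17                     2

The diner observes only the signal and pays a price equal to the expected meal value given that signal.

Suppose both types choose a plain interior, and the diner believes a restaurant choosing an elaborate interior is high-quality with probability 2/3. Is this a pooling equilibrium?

At the pooled signal (plain interior) the diner holds the prior 1/4 and pays 1/4·66 + 3/4·54 = 57. Off-path (elaborate interior) belief 2/3 gives 2/3·66 + 1/3·54 = 62.
High-quality: plain interior gives 57 − 5 = 52; elaborate interior gives 62 − 2 = 60. Deviates. ✗
Low-quality: plain interior gives 57 − 2 = 55; elaborate interior gives 62 − 17 = 45. Stays. ✓

No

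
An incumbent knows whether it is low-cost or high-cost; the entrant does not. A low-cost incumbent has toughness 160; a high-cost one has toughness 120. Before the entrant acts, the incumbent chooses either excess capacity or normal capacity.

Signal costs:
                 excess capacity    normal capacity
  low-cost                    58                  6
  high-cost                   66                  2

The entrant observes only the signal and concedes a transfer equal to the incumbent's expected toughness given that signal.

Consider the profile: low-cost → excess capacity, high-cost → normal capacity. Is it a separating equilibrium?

No

If types separate, excess capacity earns payment 160 and normal capacity earns 120.
Low-cost: excess capacity gives 160 − 58 = 102; normal capacity gives 120 − 6 = 114. Would deviate. ✗
High-cost: normal capacity gives 120 − 2 = 118; excess capacity gives 160 − 66 = 94. No deviation. ✓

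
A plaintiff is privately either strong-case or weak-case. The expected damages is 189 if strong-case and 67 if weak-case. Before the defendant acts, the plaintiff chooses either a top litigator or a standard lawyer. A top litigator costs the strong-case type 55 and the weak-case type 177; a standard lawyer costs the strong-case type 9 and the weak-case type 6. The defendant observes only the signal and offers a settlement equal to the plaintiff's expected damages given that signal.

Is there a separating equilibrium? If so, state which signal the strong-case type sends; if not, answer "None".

top litigator

Try strong-case → top litigator, weak-case → standard lawyer:
  Under separation the defendant infers type exactly: top litigator → strong-case (pays 189), standard lawyer → weak-case (pays 67).
  Strong-case: top litigator gives 189 − 55 = 134; standard lawyer gives 67 − 9 = 58. No deviation. ✓
  Weak-case: standard lawyer gives 67 − 6 = 61; top litigator gives 189 − 177 = 12. No deviation. ✓
Both hold — the strong-case type sends top litigator.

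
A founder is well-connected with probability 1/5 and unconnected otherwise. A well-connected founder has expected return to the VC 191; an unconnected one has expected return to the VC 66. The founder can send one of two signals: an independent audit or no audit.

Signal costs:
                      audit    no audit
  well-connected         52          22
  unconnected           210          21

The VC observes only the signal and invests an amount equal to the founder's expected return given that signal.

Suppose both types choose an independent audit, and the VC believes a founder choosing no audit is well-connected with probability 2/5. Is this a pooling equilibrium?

On the equilibrium path (audit) the VC holds the prior 1/5 and pays 1/5·191 + 4/5·66 = 91. Off-path (no audit) belief 2/5 gives 2/5·191 + 3/5·66 = 116.
Well-connected: audit gives 91 − 52 = 39; no audit gives 116 − 22 = 94. Deviates. ✗
Unconnected: audit gives 91 − 210 = -119; no audit gives 116 − 21 = 95. Deviates. ✗

No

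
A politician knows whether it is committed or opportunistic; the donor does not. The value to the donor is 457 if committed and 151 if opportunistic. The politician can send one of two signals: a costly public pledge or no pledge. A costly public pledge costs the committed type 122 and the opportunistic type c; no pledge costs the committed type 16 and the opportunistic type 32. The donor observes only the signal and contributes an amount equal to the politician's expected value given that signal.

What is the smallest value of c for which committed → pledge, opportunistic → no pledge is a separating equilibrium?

338

Under separation: pledge → committed (pays 457); no pledge → opportunistic (pays 151).
Committed: 457 − 122 = 335 ≥ 151 − 16 = 135. Holds regardless of c. ✓
Opportunistic: 151 − 32 ≥ 457 − c, so c ≥ 457 − 119 = 338.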